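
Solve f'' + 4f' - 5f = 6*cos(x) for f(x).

Characteristic equation r² + 4r - 5 = 0 factors as (r + 5)(r - 1) = 0, so r = -5, 1.
Hence f_h = C1*exp(-5*x) + C2*exp(x).
Try f_p = A*cos(x) + B*sin(x). Substituting and equating the coefficients of cos(x) and sin(x) gives A = -9/13, B = 6/13, so f_p = -9*cos(x)/13 + 6*sin(x)/13.

f = -9*cos(x)/13 + 6*sin(x)/13 + C1*exp(-5*x) + C2*exp(x)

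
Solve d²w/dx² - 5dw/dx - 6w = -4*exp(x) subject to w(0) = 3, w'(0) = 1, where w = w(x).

w = 2*exp(x)/5 + 15*exp(-x)/7 + 16*exp(6*x)/35

Characteristic equation r² - 5r - 6 = 0 factors as (r - 6)(r + 1) = 0, so r = 6, -1.
Hence w_h = C1*exp(6*x) + C2*exp(-x).
Try w_p = A*exp(x). Substituting into the equation and dividing by exp(x) gives A = 2/5, so w_p = 2*exp(x)/5.
General solution: w = 2*exp(x)/5 + C1*exp(6*x) + C2*exp(-x).
Apply the initial conditions: w(0) = 2/5 + C1 + C2 = 3 and w'(0) = 2/5 - C2 + 6*C1 = 1. Solving gives C1 = 16/35, C2 = 15/7.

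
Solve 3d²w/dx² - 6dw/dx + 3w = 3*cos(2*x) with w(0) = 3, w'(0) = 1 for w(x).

w = -4*sin(2*x)/25 - 3*cos(2*x)/25 + 78*exp(x)/25 - 9*x*exp(x)/5

Divide through by 3: w'' - 2w' + w = cos(2*x).
Characteristic equation r² - 2r + 1 = 0 has discriminant (-2)² - 4·(1) = 0, so r = 1 is a repeated root.
Hence w_h = (C1 + C2*x)*exp(x).
Try w_p = A*cos(2*x) + B*sin(2*x). Substituting and equating the coefficients of cos(2x) and sin(2x) gives A = -3/25, B = -4/25, so w_p = -4*sin(2*x)/25 - 3*cos(2*x)/25.
General solution: w = -4*sin(2*x)/25 - 3*cos(2*x)/25 + C1*exp(x) + C2*x*exp(x).
Apply the initial conditions: w(0) = -3/25 + C1 = 3 and w'(0) = -8/25 + C1 + C2 = 1. Solving gives C1 = 78/25, C2 = -9/5.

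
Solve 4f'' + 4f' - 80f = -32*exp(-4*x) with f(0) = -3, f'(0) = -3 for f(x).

f = -19*exp(4*x)/9 - 17*exp(-5*x)/9 + exp(-4*x)

Divide through by 4: f'' + f' - 20f = -8*exp(-4*x).
Characteristic equation r² + r - 20 = 0 factors as (r + 5)(r - 4) = 0, so r = -5, 4.
Hence f_h = C1*exp(-5*x) + C2*exp(4*x).
Try f_p = A*exp(-4*x). Substituting into the equation and dividing by exp(-4*x) gives A = 1, so f_p = exp(-4*x).
General solution: f = C1*exp(-5*x) + C2*exp(4*x) + exp(-4*x).
Apply the initial conditions: f(0) = 1 + C1 + C2 = -3 and f'(0) = -4 - 5*C1 + 4*C2 = -3. Solving gives C1 = -17/9, C2 = -19/9.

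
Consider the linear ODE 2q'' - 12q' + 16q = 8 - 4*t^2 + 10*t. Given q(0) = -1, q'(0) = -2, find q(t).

q = 3/4 - 19*exp(2*t)/8 - t**2/4 + t/4 + 5*exp(4*t)/8

Divide through by 2: q'' - 6q' + 8q = 4 - 2*t^2 + 5*t.
Characteristic equation r² - 6r + 8 = 0 factors as (r - 4)(r - 2) = 0, so r = 4, 2.
Hence q_h = C1*exp(4*t) + C2*exp(2*t).
For the particular solution try q_p = A0 + A1*t + A2*t^2. Substituting and matching coefficients of each power of t gives A0 = 3/4, A1 = 1/4, A2 = -1/4, so q_p = 3/4 - t^2/4 + t/4.
General solution: q = 3/4 - t^2/4 + t/4 + C1*exp(4*t) + C2*exp(2*t).
Apply the initial conditions: q(0) = 3/4 + C1 + C2 = -1 and q'(0) = 1/4 + 2*C2 + 4*C1 = -2. Solving gives C1 = 5/8, C2 = -19/8.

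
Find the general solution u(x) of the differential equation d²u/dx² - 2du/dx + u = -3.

u = -3 + C1*exp(x) + C2*x*exp(x)

Characteristic equation r² - 2r + 1 = 0 has discriminant (-2)² - 4·(1) = 0, so r = 1 is a repeated root.
Hence u_h = (C1 + C2*x)*exp(x).
For the particular solution try u_p = A0. Substituting and matching coefficients of each power of x gives A0 = -3, so u_p = -3.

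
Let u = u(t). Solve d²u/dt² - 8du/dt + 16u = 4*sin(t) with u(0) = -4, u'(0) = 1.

Characteristic equation r² - 8r + 16 = 0 has discriminant (-8)² - 4·(16) = 0, so r = 4 is a repeated root.
Hence u_h = (C1 + C2*t)*exp(4*t).
Try u_p = A*cos(t) + B*sin(t). Substituting and equating the coefficients of cos(t) and sin(t) gives A = 32/289, B = 60/289, so u_p = 32*cos(t)/289 + 60*sin(t)/289.
General solution: u = 32*cos(t)/289 + 60*sin(t)/289 + C1*exp(4*t) + C2*t*exp(4*t).
Apply the initial conditions: u(0) = 32/289 + C1 = -4 and u'(0) = 60/289 + C2 + 4*C1 = 1. Solving gives C1 = -1188/289, C2 = 293/17.

u = -1188*exp(4*t)/289 + 32*cos(t)/289 + 60*sin(t)/289 + 293*t*exp(4*t)/17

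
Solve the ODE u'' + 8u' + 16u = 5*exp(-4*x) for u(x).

u = C1*exp(-4*x) + 5*x**2*exp(-4*x)/2 + C2*x*exp(-4*x)

Characteristic equation r² + 8r + 16 = 0 has discriminant (8)² - 4·(16) = 0, so r = -4 is a repeated root.
Hence u_h = (C1 + C2*x)*exp(-4*x).
Since exp(-4*x) solves the homogeneous equation (r = -4 is a root of multiplicity 2), multiply the trial by x^2. Try u_p = A*x^2*exp(-4*x). Substituting into the equation and dividing by exp(-4*x) gives A = 5/2, so u_p = 5*x^2*exp(-4*x)/2.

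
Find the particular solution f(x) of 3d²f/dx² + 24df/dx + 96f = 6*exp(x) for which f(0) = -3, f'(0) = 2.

f = 2*exp(x)/41 - 125*cos(4*x)*exp(-4*x)/41 - 105*exp(-4*x)*sin(4*x)/41

Divide through by 3: f'' + 8f' + 32f = 2*exp(x).
Characteristic equation r² + 8r + 32 = 0 has discriminant (8)² - 4·(32) = -64 < 0, so r = -4 ± 4i.
Hence f_h = C1*cos(4*x)*exp(-4*x) + C2*exp(-4*x)*sin(4*x).
Try f_p = A*exp(x). Substituting into the equation and dividing by exp(x) gives A = 2/41, so f_p = 2*exp(x)/41.
General solution: f = 2*exp(x)/41 + C1*cos(4*x)*exp(-4*x) + C2*exp(-4*x)*sin(4*x).
Apply the initial conditions: f(0) = 2/41 + C1 = -3 and f'(0) = 2/41 - 4*C1 + 4*C2 = 2. Solving gives C1 = -125/41, C2 = -105/41.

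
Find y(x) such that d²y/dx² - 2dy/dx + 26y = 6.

Characteristic equation r² - 2r + 26 = 0 has discriminant (-2)² - 4·(26) = -100 < 0, so r = 1 ± 5i.
Hence y_h = C1*cos(5*x)*exp(x) + C2*exp(x)*sin(5*x).
For the particular solution try y_p = A0. Substituting and matching coefficients of each power of x gives A0 = 3/13, so y_p = 3/13.

y = 3/13 + C1*cos(5*x)*exp(x) + C2*exp(x)*sin(5*x)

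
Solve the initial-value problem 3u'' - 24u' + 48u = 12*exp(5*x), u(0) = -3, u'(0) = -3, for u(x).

Divide through by 3: u'' - 8u' + 16u = 4*exp(5*x).
Characteristic equation r² - 8r + 16 = 0 has discriminant (-8)² - 4·(16) = 0, so r = 4 is a repeated root.
Hence u_h = (C1 + C2*x)*exp(4*x).
Try u_p = A*exp(5*x). Substituting into the equation and dividing by exp(5*x) gives A = 4, so u_p = 4*exp(5*x).
General solution: u = 4*exp(5*x) + C1*exp(4*x) + C2*x*exp(4*x).
Apply the initial conditions: u(0) = 4 + C1 = -3 and u'(0) = 20 + C2 + 4*C1 = -3. Solving gives C1 = -7, C2 = 5.

u = -7*exp(4*x) + 4*exp(5*x) + 5*x*exp(4*x)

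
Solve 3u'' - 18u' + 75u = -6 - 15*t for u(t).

u = -16/125 - t/5 + C1*cos(4*t)*exp(3*t) + C2*exp(3*t)*sin(4*t)

Divide through by 3: u'' - 6u' + 25u = -2 - 5*t.
Characteristic equation r² - 6r + 25 = 0 has discriminant (-6)² - 4·(25) = -64 < 0, so r = 3 ± 4i.
Hence u_h = C1*cos(4*t)*exp(3*t) + C2*exp(3*t)*sin(4*t).
For the particular solution try u_p = A0 + A1*t. Substituting and matching coefficients of each power of t gives A0 = -16/125, A1 = -1/5, so u_p = -16/125 - t/5.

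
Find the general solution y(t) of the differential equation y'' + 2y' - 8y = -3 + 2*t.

y = 5/16 - t/4 + C1*exp(2*t) + C2*exp(-4*t)

Characteristic equation r² + 2r - 8 = 0 factors as (r - 2)(r + 4) = 0, so r = 2, -4.
Hence y_h = C1*exp(2*t) + C2*exp(-4*t).
For the particular solution try y_p = A0 + A1*t. Substituting and matching coefficients of each power of t gives A0 = 5/16, A1 = -1/4, so y_p = 5/16 - t/4.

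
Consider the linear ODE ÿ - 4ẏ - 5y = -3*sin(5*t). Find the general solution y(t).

y = -3*cos(5*t)/65 + 9*sin(5*t)/130 + C1*exp(5*t) + C2*exp(-t)

Characteristic equation r² - 4r - 5 = 0 factors as (r - 5)(r + 1) = 0, so r = 5, -1.
Hence y_h = C1*exp(5*t) + C2*exp(-t).
Try y_p = A*cos(5*t) + B*sin(5*t). Substituting and equating the coefficients of cos(5t) and sin(5t) gives A = -3/65, B = 9/130, so y_p = -3*cos(5*t)/65 + 9*sin(5*t)/130.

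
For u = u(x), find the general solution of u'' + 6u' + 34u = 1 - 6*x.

u = 35/578 - 3*x/17 + C1*cos(5*x)*exp(-3*x) + C2*exp(-3*x)*sin(5*x)

Characteristic equation r² + 6r + 34 = 0 has discriminant (6)² - 4·(34) = -100 < 0, so r = -3 ± 5i.
Hence u_h = C1*cos(5*x)*exp(-3*x) + C2*exp(-3*x)*sin(5*x).
For the particular solution try u_p = A0 + A1*x. Substituting and matching coefficients of each power of x gives A0 = 35/578, A1 = -3/17, so u_p = 35/578 - 3*x/17.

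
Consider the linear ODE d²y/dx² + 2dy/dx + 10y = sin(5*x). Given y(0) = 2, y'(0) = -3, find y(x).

y = -3*sin(5*x)/65 - 2*cos(5*x)/65 - 16*exp(-x)*sin(3*x)/65 + 132*cos(3*x)*exp(-x)/65

Characteristic equation r² + 2r + 10 = 0 has discriminant (2)² - 4·(10) = -36 < 0, so r = -1 ± 3i.
Hence y_h = C1*cos(3*x)*exp(-x) + C2*exp(-x)*sin(3*x).
Try y_p = A*cos(5*x) + B*sin(5*x). Substituting and equating the coefficients of cos(5x) and sin(5x) gives A = -2/65, B = -3/65, so y_p = -3*sin(5*x)/65 - 2*cos(5*x)/65.
General solution: y = -3*sin(5*x)/65 - 2*cos(5*x)/65 + C1*cos(3*x)*exp(-x) + C2*exp(-x)*sin(3*x).
Apply the initial conditions: y(0) = -2/65 + C1 = 2 and y'(0) = -3/13 - C1 + 3*C2 = -3. Solving gives C1 = 132/65, C2 = -16/65.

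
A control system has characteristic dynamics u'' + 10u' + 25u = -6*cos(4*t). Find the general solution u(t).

u = -240*sin(4*t)/1681 - 54*cos(4*t)/1681 + C1*exp(-5*t) + C2*t*exp(-5*t)

Characteristic equation r² + 10r + 25 = 0 has discriminant (10)² - 4·(25) = 0, so r = -5 is a repeated root.
Hence u_h = (C1 + C2*t)*exp(-5*t).
Try u_p = A*cos(4*t) + B*sin(4*t). Substituting and equating the coefficients of cos(4t) and sin(4t) gives A = -54/1681, B = -240/1681, so u_p = -240*sin(4*t)/1681 - 54*cos(4*t)/1681.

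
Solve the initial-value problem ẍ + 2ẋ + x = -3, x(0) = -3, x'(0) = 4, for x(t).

x = -3 + 4*t*exp(-t)

Characteristic equation r² + 2r + 1 = 0 has discriminant (2)² - 4·(1) = 0, so r = -1 is a repeated root.
Hence x_h = (C1 + C2*t)*exp(-t).
For the particular solution try x_p = A0. Substituting and matching coefficients of each power of t gives A0 = -3, so x_p = -3.
General solution: x = -3 + C1*exp(-t) + C2*t*exp(-t).
Apply the initial conditions: x(0) = -3 + C1 = -3 and x'(0) = C2 - C1 = 4. Solving gives C1 = 0, C2 = 4.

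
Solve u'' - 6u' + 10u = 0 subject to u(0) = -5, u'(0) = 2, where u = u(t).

u = -5*cos(t)*exp(3*t) + 17*exp(3*t)*sin(t)

Characteristic equation r² - 6r + 10 = 0 has discriminant (-6)² - 4·(10) = -4 < 0, so r = 3 ± i.
Hence u_h = C1*cos(t)*exp(3*t) + C2*exp(3*t)*sin(t).
Apply the initial conditions: u(0) = C1 = -5 and u'(0) = C2 + 3*C1 = 2. Solving gives C1 = -5, C2 = 17.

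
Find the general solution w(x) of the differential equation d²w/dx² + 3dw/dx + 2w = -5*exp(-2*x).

Characteristic equation r² + 3r + 2 = 0 factors as (r + 2)(r + 1) = 0, so r = -2, -1.
Hence w_h = C1*exp(-2*x) + C2*exp(-x).
Since exp(-2*x) solves the homogeneous equation (r = -2 is a root of multiplicity 1), multiply the trial by x. Try w_p = A*x*exp(-2*x). Substituting into the equation and dividing by exp(-2*x) gives A = 5, so w_p = 5*x*exp(-2*x).

w = C1*exp(-2*x) + C2*exp(-x) + 5*x*exp(-2*x)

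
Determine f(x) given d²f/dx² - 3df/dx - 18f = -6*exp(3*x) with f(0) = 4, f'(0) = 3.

Characteristic equation r² - 3r - 18 = 0 factors as (r + 3)(r - 6) = 0, so r = -3, 6.
Hence f_h = C1*exp(-3*x) + C2*exp(6*x).
Try f_p = A*exp(3*x). Substituting into the equation and dividing by exp(3*x) gives A = 1/3, so f_p = exp(3*x)/3.
General solution: f = exp(3*x)/3 + C1*exp(-3*x) + C2*exp(6*x).
Apply the initial conditions: f(0) = 1/3 + C1 + C2 = 4 and f'(0) = 1 - 3*C1 + 6*C2 = 3. Solving gives C1 = 20/9, C2 = 13/9.

f = exp(3*x)/3 + 13*exp(6*x)/9 + 20*exp(-3*x)/9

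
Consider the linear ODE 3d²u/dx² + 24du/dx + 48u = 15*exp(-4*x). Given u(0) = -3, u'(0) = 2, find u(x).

u = -3*exp(-4*x) - 10*x*exp(-4*x) + 5*x**2*exp(-4*x)/2

Divide through by 3: u'' + 8u' + 16u = 5*exp(-4*x).
Characteristic equation r² + 8r + 16 = 0 has discriminant (8)² - 4·(16) = 0, so r = -4 is a repeated root.
Hence u_h = (C1 + C2*x)*exp(-4*x).
Since exp(-4*x) solves the homogeneous equation (r = -4 is a root of multiplicity 2), multiply the trial by x^2. Try u_p = A*x^2*exp(-4*x). Substituting into the equation and dividing by exp(-4*x) gives A = 5/2, so u_p = 5*x^2*exp(-4*x)/2.
General solution: u = C1*exp(-4*x) + 5*x^2*exp(-4*x)/2 + C2*x*exp(-4*x).
Apply the initial conditions: u(0) = C1 = -3 and u'(0) = C2 - 4*C1 = 2. Solving gives C1 = -3, C2 = -10.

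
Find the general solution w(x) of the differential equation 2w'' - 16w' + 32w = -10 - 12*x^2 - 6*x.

w = -35/64 - 9*x/16 - 3*x**2/8 + C1*exp(4*x) + C2*x*exp(4*x)

Divide through by 2: w'' - 8w' + 16w = -5 - 6*x^2 - 3*x.
Characteristic equation r² - 8r + 16 = 0 has discriminant (-8)² - 4·(16) = 0, so r = 4 is a repeated root.
Hence w_h = (C1 + C2*x)*exp(4*x).
For the particular solution try w_p = A0 + A1*x + A2*x^2. Substituting and matching coefficients of each power of x gives A0 = -35/64, A1 = -9/16, A2 = -3/8, so w_p = -35/64 - 9*x/16 - 3*x^2/8.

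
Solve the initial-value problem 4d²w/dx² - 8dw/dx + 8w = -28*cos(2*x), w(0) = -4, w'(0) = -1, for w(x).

Divide through by 4: w'' - 2w' + 2w = -7*cos(2*x).
Characteristic equation r² - 2r + 2 = 0 has discriminant (-2)² - 4·(2) = -4 < 0, so r = 1 ± i.
Hence w_h = C1*cos(x)*exp(x) + C2*exp(x)*sin(x).
Try w_p = A*cos(2*x) + B*sin(2*x). Substituting and equating the coefficients of cos(2x) and sin(2x) gives A = 7/10, B = 7/5, so w_p = 7*sin(2*x)/5 + 7*cos(2*x)/10.
General solution: w = 7*sin(2*x)/5 + 7*cos(2*x)/10 + C1*cos(x)*exp(x) + C2*exp(x)*sin(x).
Apply the initial conditions: w(0) = 7/10 + C1 = -4 and w'(0) = 14/5 + C1 + C2 = -1. Solving gives C1 = -47/10, C2 = 9/10.

w = 7*sin(2*x)/5 + 7*cos(2*x)/10 - 47*cos(x)*exp(x)/10 + 9*exp(x)*sin(x)/10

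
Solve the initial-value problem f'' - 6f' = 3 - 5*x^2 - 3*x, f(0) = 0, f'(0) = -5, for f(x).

Characteristic equation r² - 6r = 0 factors as (r - 6)r = 0, so r = 6, 0.
Hence f_h = C1*exp(6*x) + C2.
Since 0 is a characteristic root (multiplicity 1), multiply the polynomial trial by x: try f_p = x*(A0 + A1*x + A2*x^2). Substituting and matching coefficients of each power of x gives A0 = -10/27, A1 = 7/18, A2 = 5/18, so f_p = -10*x/27 + 5*x^3/18 + 7*x^2/18.
General solution: f = C2 - 10*x/27 + 5*x^3/18 + 7*x^2/18 + C1*exp(6*x).
Apply the initial conditions: f(0) = C1 + C2 = 0 and f'(0) = -10/27 + 6*C1 = -5. Solving gives C1 = -125/162, C2 = 125/162.

f = 125/162 - 125*exp(6*x)/162 - 10*x/27 + 5*x**3/18 + 7*x**2/18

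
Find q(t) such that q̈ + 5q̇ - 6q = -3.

q = 1/2 + C1*exp(t) + C2*exp(-6*t)

Characteristic equation r² + 5r - 6 = 0 factors as (r - 1)(r + 6) = 0, so r = 1, -6.
Hence q_h = C1*exp(t) + C2*exp(-6*t).
For the particular solution try q_p = A0. Substituting and matching coefficients of each power of t gives A0 = 1/2, so q_p = 1/2.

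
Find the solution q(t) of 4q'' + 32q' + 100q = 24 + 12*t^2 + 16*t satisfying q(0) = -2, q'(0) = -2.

Divide through by 4: q'' + 8q' + 25q = 6 + 3*t^2 + 4*t.
Characteristic equation r² + 8r + 25 = 0 has discriminant (8)² - 4·(25) = -36 < 0, so r = -4 ± 3i.
Hence q_h = C1*cos(3*t)*exp(-4*t) + C2*exp(-4*t)*sin(3*t).
For the particular solution try q_p = A0 + A1*t + A2*t^2. Substituting and matching coefficients of each power of t gives A0 = 3184/15625, A1 = 52/625, A2 = 3/25, so q_p = 3184/15625 + 3*t^2/25 + 52*t/625.
General solution: q = 3184/15625 + 3*t^2/25 + 52*t/625 + C1*cos(3*t)*exp(-4*t) + C2*exp(-4*t)*sin(3*t).
Apply the initial conditions: q(0) = 3184/15625 + C1 = -2 and q'(0) = 52/625 - 4*C1 + 3*C2 = -2. Solving gives C1 = -34434/15625, C2 = -56762/15625.

q = 3184/15625 + 3*t**2/25 + 52*t/625 - 56762*exp(-4*t)*sin(3*t)/15625 - 34434*cos(3*t)*exp(-4*t)/15625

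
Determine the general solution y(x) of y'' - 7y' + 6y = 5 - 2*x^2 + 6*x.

y = 65/54 - x**2/3 + 2*x/9 + C1*exp(6*x) + C2*exp(x)

Characteristic equation r² - 7r + 6 = 0 factors as (r - 6)(r - 1) = 0, so r = 6, 1.
Hence y_h = C1*exp(6*x) + C2*exp(x).
For the particular solution try y_p = A0 + A1*x + A2*x^2. Substituting and matching coefficients of each power of x gives A0 = 65/54, A1 = 2/9, A2 = -1/3, so y_p = 65/54 - x^2/3 + 2*x/9.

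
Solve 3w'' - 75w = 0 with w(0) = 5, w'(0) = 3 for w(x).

w = 11*exp(-5*x)/5 + 14*exp(5*x)/5

Divide through by 3: w'' - 25w = 0.
Characteristic equation r² - 25 = 0 factors as (r - 5)(r + 5) = 0, so r = 5, -5.
Hence w_h = C1*exp(5*x) + C2*exp(-5*x).
Apply the initial conditions: w(0) = C1 + C2 = 5 and w'(0) = -5*C2 + 5*C1 = 3. Solving gives C1 = 14/5, C2 = 11/5.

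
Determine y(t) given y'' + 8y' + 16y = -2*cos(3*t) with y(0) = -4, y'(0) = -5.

Characteristic equation r² + 8r + 16 = 0 has discriminant (8)² - 4·(16) = 0, so r = -4 is a repeated root.
Hence y_h = (C1 + C2*t)*exp(-4*t).
Try y_p = A*cos(3*t) + B*sin(3*t). Substituting and equating the coefficients of cos(3t) and sin(3t) gives A = -14/625, B = -48/625, so y_p = -48*sin(3*t)/625 - 14*cos(3*t)/625.
General solution: y = -48*sin(3*t)/625 - 14*cos(3*t)/625 + C1*exp(-4*t) + C2*t*exp(-4*t).
Apply the initial conditions: y(0) = -14/625 + C1 = -4 and y'(0) = -144/625 + C2 - 4*C1 = -5. Solving gives C1 = -2486/625, C2 = -517/25.

y = -2486*exp(-4*t)/625 - 48*sin(3*t)/625 - 14*cos(3*t)/625 - 517*t*exp(-4*t)/25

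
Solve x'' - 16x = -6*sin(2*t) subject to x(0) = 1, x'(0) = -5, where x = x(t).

Characteristic equation r² - 16 = 0 factors as (r - 4)(r + 4) = 0, so r = 4, -4.
Hence x_h = C1*exp(4*t) + C2*exp(-4*t).
Try x_p = A*cos(2*t) + B*sin(2*t). Substituting and equating the coefficients of cos(2t) and sin(2t) gives A = 0, B = 3/10, so x_p = 3*sin(2*t)/10.
General solution: x = 3*sin(2*t)/10 + C1*exp(4*t) + C2*exp(-4*t).
Apply the initial conditions: x(0) = C1 + C2 = 1 and x'(0) = 3/5 - 4*C2 + 4*C1 = -5. Solving gives C1 = -1/5, C2 = 6/5.

x = -exp(4*t)/5 + 3*sin(2*t)/10 + 6*exp(-4*t)/5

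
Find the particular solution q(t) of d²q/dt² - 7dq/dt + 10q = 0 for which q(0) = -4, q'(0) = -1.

q = -19*exp(2*t)/3 + 7*exp(5*t)/3

Characteristic equation r² - 7r + 10 = 0 factors as (r - 2)(r - 5) = 0, so r = 2, 5.
Hence q_h = C1*exp(2*t) + C2*exp(5*t).
Apply the initial conditions: q(0) = C1 + C2 = -4 and q'(0) = 2*C1 + 5*C2 = -1. Solving gives C1 = -19/3, C2 = 7/3.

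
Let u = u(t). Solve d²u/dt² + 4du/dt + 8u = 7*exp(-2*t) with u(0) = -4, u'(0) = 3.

Characteristic equation r² + 4r + 8 = 0 has discriminant (4)² - 4·(8) = -16 < 0, so r = -2 ± 2i.
Hence u_h = C1*cos(2*t)*exp(-2*t) + C2*exp(-2*t)*sin(2*t).
Try u_p = A*exp(-2*t). Substituting into the equation and dividing by exp(-2*t) gives A = 7/4, so u_p = 7*exp(-2*t)/4.
General solution: u = 7*exp(-2*t)/4 + C1*cos(2*t)*exp(-2*t) + C2*exp(-2*t)*sin(2*t).
Apply the initial conditions: u(0) = 7/4 + C1 = -4 and u'(0) = -7/2 - 2*C1 + 2*C2 = 3. Solving gives C1 = -23/4, C2 = -5/2.

u = 7*exp(-2*t)/4 - 23*cos(2*t)*exp(-2*t)/4 - 5*exp(-2*t)*sin(2*t)/2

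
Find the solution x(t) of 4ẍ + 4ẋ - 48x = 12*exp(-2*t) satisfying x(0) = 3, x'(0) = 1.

x = -3*exp(-2*t)/10 + 19*exp(-4*t)/14 + 68*exp(3*t)/35

Divide through by 4: x'' + x' - 12x = 3*exp(-2*t).
Characteristic equation r² + r - 12 = 0 factors as (r + 4)(r - 3) = 0, so r = -4, 3.
Hence x_h = C1*exp(-4*t) + C2*exp(3*t).
Try x_p = A*exp(-2*t). Substituting into the equation and dividing by exp(-2*t) gives A = -3/10, so x_p = -3*exp(-2*t)/10.
General solution: x = -3*exp(-2*t)/10 + C1*exp(-4*t) + C2*exp(3*t).
Apply the initial conditions: x(0) = -3/10 + C1 + C2 = 3 and x'(0) = 3/5 - 4*C1 + 3*C2 = 1. Solving gives C1 = 19/14, C2 = 68/35.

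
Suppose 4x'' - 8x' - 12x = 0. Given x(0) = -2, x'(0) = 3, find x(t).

x = -9*exp(-t)/4 + exp(3*t)/4

Divide through by 4: x'' - 2x' - 3x = 0.
Characteristic equation r² - 2r - 3 = 0 factors as (r + 1)(r - 3) = 0, so r = -1, 3.
Hence x_h = C1*exp(-t) + C2*exp(3*t).
Apply the initial conditions: x(0) = C1 + C2 = -2 and x'(0) = -C1 + 3*C2 = 3. Solving gives C1 = -9/4, C2 = 1/4.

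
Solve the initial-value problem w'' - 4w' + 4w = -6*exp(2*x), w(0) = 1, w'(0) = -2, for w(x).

w = -4*x*exp(2*x) - 3*x**2*exp(2*x) + exp(2*x)

Characteristic equation r² - 4r + 4 = 0 has discriminant (-4)² - 4·(4) = 0, so r = 2 is a repeated root.
Hence w_h = (C1 + C2*x)*exp(2*x).
Since exp(2*x) solves the homogeneous equation (r = 2 is a root of multiplicity 2), multiply the trial by x^2. Try w_p = A*x^2*exp(2*x). Substituting into the equation and dividing by exp(2*x) gives A = -3, so w_p = -3*x^2*exp(2*x).
General solution: w = C1*exp(2*x) - 3*x^2*exp(2*x) + C2*x*exp(2*x).
Apply the initial conditions: w(0) = C1 = 1 and w'(0) = C2 + 2*C1 = -2. Solving gives C1 = 1, C2 = -4.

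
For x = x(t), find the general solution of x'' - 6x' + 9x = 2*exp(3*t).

Characteristic equation r² - 6r + 9 = 0 has discriminant (-6)² - 4·(9) = 0, so r = 3 is a repeated root.
Hence x_h = (C1 + C2*t)*exp(3*t).
Since exp(3*t) solves the homogeneous equation (r = 3 is a root of multiplicity 2), multiply the trial by t^2. Try x_p = A*t^2*exp(3*t). Substituting into the equation and dividing by exp(3*t) gives A = 1, so x_p = t^2*exp(3*t).

x = C1*exp(3*t) + t**2*exp(3*t) + C2*t*exp(3*t)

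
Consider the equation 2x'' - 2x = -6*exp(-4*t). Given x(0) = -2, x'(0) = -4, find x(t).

Divide through by 2: x'' - x = -3*exp(-4*t).
Characteristic equation r² - 1 = 0 factors as (r + 1)(r - 1) = 0, so r = -1, 1.
Hence x_h = C1*exp(-t) + C2*exp(t).
Try x_p = A*exp(-4*t). Substituting into the equation and dividing by exp(-4*t) gives A = -1/5, so x_p = -exp(-4*t)/5.
General solution: x = -exp(-4*t)/5 + C1*exp(-t) + C2*exp(t).
Apply the initial conditions: x(0) = -1/5 + C1 + C2 = -2 and x'(0) = 4/5 + C2 - C1 = -4. Solving gives C1 = 3/2, C2 = -33/10.

x = -33*exp(t)/10 - exp(-4*t)/5 + 3*exp(-t)/2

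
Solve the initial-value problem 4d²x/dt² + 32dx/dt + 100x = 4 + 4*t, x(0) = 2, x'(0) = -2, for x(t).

Divide through by 4: x'' + 8x' + 25x = 1 + t.
Characteristic equation r² + 8r + 25 = 0 has discriminant (8)² - 4·(25) = -36 < 0, so r = -4 ± 3i.
Hence x_h = C1*cos(3*t)*exp(-4*t) + C2*exp(-4*t)*sin(3*t).
For the particular solution try x_p = A0 + A1*t. Substituting and matching coefficients of each power of t gives A0 = 17/625, A1 = 1/25, so x_p = 17/625 + t/25.
General solution: x = 17/625 + t/25 + C1*cos(3*t)*exp(-4*t) + C2*exp(-4*t)*sin(3*t).
Apply the initial conditions: x(0) = 17/625 + C1 = 2 and x'(0) = 1/25 - 4*C1 + 3*C2 = -2. Solving gives C1 = 1233/625, C2 = 1219/625.

x = 17/625 + t/25 + 1219*exp(-4*t)*sin(3*t)/625 + 1233*cos(3*t)*exp(-4*t)/625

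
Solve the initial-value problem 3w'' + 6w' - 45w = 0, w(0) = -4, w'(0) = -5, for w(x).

Divide through by 3: w'' + 2w' - 15w = 0.
Characteristic equation r² + 2r - 15 = 0 factors as (r + 5)(r - 3) = 0, so r = -5, 3.
Hence w_h = C1*exp(-5*x) + C2*exp(3*x).
Apply the initial conditions: w(0) = C1 + C2 = -4 and w'(0) = -5*C1 + 3*C2 = -5. Solving gives C1 = -7/8, C2 = -25/8.

w = -25*exp(3*x)/8 - 7*exp(-5*x)/8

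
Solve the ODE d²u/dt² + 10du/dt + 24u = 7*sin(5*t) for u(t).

Characteristic equation r² + 10r + 24 = 0 factors as (r + 6)(r + 4) = 0, so r = -6, -4.
Hence u_h = C1*exp(-6*t) + C2*exp(-4*t).
Try u_p = A*cos(5*t) + B*sin(5*t). Substituting and equating the coefficients of cos(5t) and sin(5t) gives A = -350/2501, B = -7/2501, so u_p = -350*cos(5*t)/2501 - 7*sin(5*t)/2501.

u = -350*cos(5*t)/2501 - 7*sin(5*t)/2501 + C1*exp(-6*t) + C2*exp(-4*t)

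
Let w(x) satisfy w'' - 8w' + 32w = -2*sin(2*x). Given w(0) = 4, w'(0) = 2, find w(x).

w = -7*sin(2*x)/130 - 2*cos(2*x)/65 - 911*exp(4*x)*sin(4*x)/260 + 262*cos(4*x)*exp(4*x)/65

Characteristic equation r² - 8r + 32 = 0 has discriminant (-8)² - 4·(32) = -64 < 0, so r = 4 ± 4i.
Hence w_h = C1*cos(4*x)*exp(4*x) + C2*exp(4*x)*sin(4*x).
Try w_p = A*cos(2*x) + B*sin(2*x). Substituting and equating the coefficients of cos(2x) and sin(2x) gives A = -2/65, B = -7/130, so w_p = -7*sin(2*x)/130 - 2*cos(2*x)/65.
General solution: w = -7*sin(2*x)/130 - 2*cos(2*x)/65 + C1*cos(4*x)*exp(4*x) + C2*exp(4*x)*sin(4*x).
Apply the initial conditions: w(0) = -2/65 + C1 = 4 and w'(0) = -7/65 + 4*C1 + 4*C2 = 2. Solving gives C1 = 262/65, C2 = -911/260.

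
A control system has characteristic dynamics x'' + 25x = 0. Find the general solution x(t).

Characteristic equation r² + 25 = 0 has discriminant (0)² - 4·(25) = -100 < 0, so r = ± 5i.
Hence x_h = C1*cos(5*t) + C2*sin(5*t).

x = C1*cos(5*t) + C2*sin(5*t)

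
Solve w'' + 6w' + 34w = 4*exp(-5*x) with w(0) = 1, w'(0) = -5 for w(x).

Characteristic equation r² + 6r + 34 = 0 has discriminant (6)² - 4·(34) = -100 < 0, so r = -3 ± 5i.
Hence w_h = C1*cos(5*x)*exp(-3*x) + C2*exp(-3*x)*sin(5*x).
Try w_p = A*exp(-5*x). Substituting into the equation and dividing by exp(-5*x) gives A = 4/29, so w_p = 4*exp(-5*x)/29.
General solution: w = 4*exp(-5*x)/29 + C1*cos(5*x)*exp(-3*x) + C2*exp(-3*x)*sin(5*x).
Apply the initial conditions: w(0) = 4/29 + C1 = 1 and w'(0) = -20/29 - 3*C1 + 5*C2 = -5. Solving gives C1 = 25/29, C2 = -10/29.

w = 4*exp(-5*x)/29 - 10*exp(-3*x)*sin(5*x)/29 + 25*cos(5*x)*exp(-3*x)/29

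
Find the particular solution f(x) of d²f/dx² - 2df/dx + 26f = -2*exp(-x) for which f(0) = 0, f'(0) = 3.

Characteristic equation r² - 2r + 26 = 0 has discriminant (-2)² - 4·(26) = -100 < 0, so r = 1 ± 5i.
Hence f_h = C1*cos(5*x)*exp(x) + C2*exp(x)*sin(5*x).
Try f_p = A*exp(-x). Substituting into the equation and dividing by exp(-x) gives A = -2/29, so f_p = -2*exp(-x)/29.
General solution: f = -2*exp(-x)/29 + C1*cos(5*x)*exp(x) + C2*exp(x)*sin(5*x).
Apply the initial conditions: f(0) = -2/29 + C1 = 0 and f'(0) = 2/29 + C1 + 5*C2 = 3. Solving gives C1 = 2/29, C2 = 83/145.

f = -2*exp(-x)/29 + 2*cos(5*x)*exp(x)/29 + 83*exp(x)*sin(5*x)/145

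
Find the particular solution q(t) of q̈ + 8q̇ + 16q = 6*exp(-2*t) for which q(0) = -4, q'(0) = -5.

Characteristic equation r² + 8r + 16 = 0 has discriminant (8)² - 4·(16) = 0, so r = -4 is a repeated root.
Hence q_h = (C1 + C2*t)*exp(-4*t).
Try q_p = A*exp(-2*t). Substituting into the equation and dividing by exp(-2*t) gives A = 3/2, so q_p = 3*exp(-2*t)/2.
General solution: q = 3*exp(-2*t)/2 + C1*exp(-4*t) + C2*t*exp(-4*t).
Apply the initial conditions: q(0) = 3/2 + C1 = -4 and q'(0) = -3 + C2 - 4*C1 = -5. Solving gives C1 = -11/2, C2 = -24.

q = -11*exp(-4*t)/2 + 3*exp(-2*t)/2 - 24*t*exp(-4*t)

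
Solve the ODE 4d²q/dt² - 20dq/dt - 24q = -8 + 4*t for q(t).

q = 17/36 - t/6 + C1*exp(6*t) + C2*exp(-t)

Divide through by 4: q'' - 5q' - 6q = -2 + t.
Characteristic equation r² - 5r - 6 = 0 factors as (r - 6)(r + 1) = 0, so r = 6, -1.
Hence q_h = C1*exp(6*t) + C2*exp(-t).
For the particular solution try q_p = A0 + A1*t. Substituting and matching coefficients of each power of t gives A0 = 17/36, A1 = -1/6, so q_p = 17/36 - t/6.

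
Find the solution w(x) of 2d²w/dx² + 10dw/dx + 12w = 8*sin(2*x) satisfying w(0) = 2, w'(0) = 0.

Divide through by 2: w'' + 5w' + 6w = 4*sin(2*x).
Characteristic equation r² + 5r + 6 = 0 factors as (r + 2)(r + 3) = 0, so r = -2, -3.
Hence w_h = C1*exp(-2*x) + C2*exp(-3*x).
Try w_p = A*cos(2*x) + B*sin(2*x). Substituting and equating the coefficients of cos(2x) and sin(2x) gives A = -5/13, B = 1/13, so w_p = -5*cos(2*x)/13 + sin(2*x)/13.
General solution: w = -5*cos(2*x)/13 + sin(2*x)/13 + C1*exp(-2*x) + C2*exp(-3*x).
Apply the initial conditions: w(0) = -5/13 + C1 + C2 = 2 and w'(0) = 2/13 - 3*C2 - 2*C1 = 0. Solving gives C1 = 7, C2 = -60/13.

w = 7*exp(-2*x) - 60*exp(-3*x)/13 - 5*cos(2*x)/13 + sin(2*x)/13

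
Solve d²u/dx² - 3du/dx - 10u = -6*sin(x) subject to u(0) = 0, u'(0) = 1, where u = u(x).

u = -9*cos(x)/65 + exp(-2*x)/35 + 10*exp(5*x)/91 + 33*sin(x)/65

Characteristic equation r² - 3r - 10 = 0 factors as (r + 2)(r - 5) = 0, so r = -2, 5.
Hence u_h = C1*exp(-2*x) + C2*exp(5*x).
Try u_p = A*cos(x) + B*sin(x). Substituting and equating the coefficients of cos(x) and sin(x) gives A = -9/65, B = 33/65, so u_p = -9*cos(x)/65 + 33*sin(x)/65.
General solution: u = -9*cos(x)/65 + 33*sin(x)/65 + C1*exp(-2*x) + C2*exp(5*x).
Apply the initial conditions: u(0) = -9/65 + C1 + C2 = 0 and u'(0) = 33/65 - 2*C1 + 5*C2 = 1. Solving gives C1 = 1/35, C2 = 10/91.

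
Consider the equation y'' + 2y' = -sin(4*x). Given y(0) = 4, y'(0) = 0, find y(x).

y = 31/8 + exp(-2*x)/10 + sin(4*x)/20 + cos(4*x)/40

Characteristic equation r² + 2r = 0 factors as (r + 2)r = 0, so r = -2, 0.
Hence y_h = C1*exp(-2*x) + C2.
Try y_p = A*cos(4*x) + B*sin(4*x). Substituting and equating the coefficients of cos(4x) and sin(4x) gives A = 1/40, B = 1/20, so y_p = sin(4*x)/20 + cos(4*x)/40.
General solution: y = C2 + sin(4*x)/20 + cos(4*x)/40 + C1*exp(-2*x).
Apply the initial conditions: y(0) = 1/40 + C1 + C2 = 4 and y'(0) = 1/5 - 2*C1 = 0. Solving gives C1 = 1/10, C2 = 31/8.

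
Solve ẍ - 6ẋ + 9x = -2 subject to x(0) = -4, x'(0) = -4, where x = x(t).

Characteristic equation r² - 6r + 9 = 0 has discriminant (-6)² - 4·(9) = 0, so r = 3 is a repeated root.
Hence x_h = (C1 + C2*t)*exp(3*t).
For the particular solution try x_p = A0. Substituting and matching coefficients of each power of t gives A0 = -2/9, so x_p = -2/9.
General solution: x = -2/9 + C1*exp(3*t) + C2*t*exp(3*t).
Apply the initial conditions: x(0) = -2/9 + C1 = -4 and x'(0) = C2 + 3*C1 = -4. Solving gives C1 = -34/9, C2 = 22/3.

x = -2/9 - 34*exp(3*t)/9 + 22*t*exp(3*t)/3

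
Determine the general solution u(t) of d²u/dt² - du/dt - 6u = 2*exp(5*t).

u = exp(5*t)/7 + C1*exp(3*t) + C2*exp(-2*t)

Characteristic equation r² - r - 6 = 0 factors as (r - 3)(r + 2) = 0, so r = 3, -2.
Hence u_h = C1*exp(3*t) + C2*exp(-2*t).
Try u_p = A*exp(5*t). Substituting into the equation and dividing by exp(5*t) gives A = 1/7, so u_p = exp(5*t)/7.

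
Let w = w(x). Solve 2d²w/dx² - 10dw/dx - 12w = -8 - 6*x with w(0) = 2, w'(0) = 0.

Divide through by 2: w'' - 5w' - 6w = -4 - 3*x.
Characteristic equation r² - 5r - 6 = 0 factors as (r + 1)(r - 6) = 0, so r = -1, 6.
Hence w_h = C1*exp(-x) + C2*exp(6*x).
For the particular solution try w_p = A0 + A1*x. Substituting and matching coefficients of each power of x gives A0 = 1/4, A1 = 1/2, so w_p = 1/4 + x/2.
General solution: w = 1/4 + x/2 + C1*exp(-x) + C2*exp(6*x).
Apply the initial conditions: w(0) = 1/4 + C1 + C2 = 2 and w'(0) = 1/2 - C1 + 6*C2 = 0. Solving gives C1 = 11/7, C2 = 5/28.

w = 1/4 + x/2 + 5*exp(6*x)/28 + 11*exp(-x)/7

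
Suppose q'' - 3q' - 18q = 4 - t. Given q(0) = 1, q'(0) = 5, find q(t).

Characteristic equation r² - 3r - 18 = 0 factors as (r + 3)(r - 6) = 0, so r = -3, 6.
Hence q_h = C1*exp(-3*t) + C2*exp(6*t).
For the particular solution try q_p = A0 + A1*t. Substituting and matching coefficients of each power of t gives A0 = -25/108, A1 = 1/18, so q_p = -25/108 + t/18.
General solution: q = -25/108 + t/18 + C1*exp(-3*t) + C2*exp(6*t).
Apply the initial conditions: q(0) = -25/108 + C1 + C2 = 1 and q'(0) = 1/18 - 3*C1 + 6*C2 = 5. Solving gives C1 = 22/81, C2 = 311/324.

q = -25/108 + t/18 + 22*exp(-3*t)/81 + 311*exp(6*t)/324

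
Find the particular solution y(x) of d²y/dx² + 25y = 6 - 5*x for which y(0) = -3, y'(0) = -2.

y = 6/25 - 81*cos(5*x)/25 - 9*sin(5*x)/25 - x/5

Characteristic equation r² + 25 = 0 has discriminant (0)² - 4·(25) = -100 < 0, so r = ± 5i.
Hence y_h = C1*cos(5*x) + C2*sin(5*x).
For the particular solution try y_p = A0 + A1*x. Substituting and matching coefficients of each power of x gives A0 = 6/25, A1 = -1/5, so y_p = 6/25 - x/5.
General solution: y = 6/25 - x/5 + C1*cos(5*x) + C2*sin(5*x).
Apply the initial conditions: y(0) = 6/25 + C1 = -3 and y'(0) = -1/5 + 5*C2 = -2. Solving gives C1 = -81/25, C2 = -9/25.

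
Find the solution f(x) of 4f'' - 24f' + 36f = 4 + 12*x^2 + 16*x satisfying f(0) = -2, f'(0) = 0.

Divide through by 4: f'' - 6f' + 9f = 1 + 3*x^2 + 4*x.
Characteristic equation r² - 6r + 9 = 0 has discriminant (-6)² - 4·(9) = 0, so r = 3 is a repeated root.
Hence f_h = (C1 + C2*x)*exp(3*x).
For the particular solution try f_p = A0 + A1*x + A2*x^2. Substituting and matching coefficients of each power of x gives A0 = 17/27, A1 = 8/9, A2 = 1/3, so f_p = 17/27 + x^2/3 + 8*x/9.
General solution: f = 17/27 + x^2/3 + 8*x/9 + C1*exp(3*x) + C2*x*exp(3*x).
Apply the initial conditions: f(0) = 17/27 + C1 = -2 and f'(0) = 8/9 + C2 + 3*C1 = 0. Solving gives C1 = -71/27, C2 = 7.

f = 17/27 - 71*exp(3*x)/27 + x**2/3 + 8*x/9 + 7*x*exp(3*x)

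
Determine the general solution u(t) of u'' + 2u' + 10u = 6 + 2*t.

Characteristic equation r² + 2r + 10 = 0 has discriminant (2)² - 4·(10) = -36 < 0, so r = -1 ± 3i.
Hence u_h = C1*cos(3*t)*exp(-t) + C2*exp(-t)*sin(3*t).
For the particular solution try u_p = A0 + A1*t. Substituting and matching coefficients of each power of t gives A0 = 14/25, A1 = 1/5, so u_p = 14/25 + t/5.

u = 14/25 + t/5 + C1*cos(3*t)*exp(-t) + C2*exp(-t)*sin(3*t)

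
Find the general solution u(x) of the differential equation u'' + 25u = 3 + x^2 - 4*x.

u = 73/625 - 4*x/25 + x**2/25 + C1*cos(5*x) + C2*sin(5*x)

Characteristic equation r² + 25 = 0 has discriminant (0)² - 4·(25) = -100 < 0, so r = ± 5i.
Hence u_h = C1*cos(5*x) + C2*sin(5*x).
For the particular solution try u_p = A0 + A1*x + A2*x^2. Substituting and matching coefficients of each power of x gives A0 = 73/625, A1 = -4/25, A2 = 1/25, so u_p = 73/625 - 4*x/25 + x^2/25.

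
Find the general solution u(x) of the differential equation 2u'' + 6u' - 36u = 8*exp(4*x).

u = 2*exp(4*x)/5 + C1*exp(-6*x) + C2*exp(3*x)

Divide through by 2: u'' + 3u' - 18u = 4*exp(4*x).
Characteristic equation r² + 3r - 18 = 0 factors as (r + 6)(r - 3) = 0, so r = -6, 3.
Hence u_h = C1*exp(-6*x) + C2*exp(3*x).
Try u_p = A*exp(4*x). Substituting into the equation and dividing by exp(4*x) gives A = 2/5, so u_p = 2*exp(4*x)/5.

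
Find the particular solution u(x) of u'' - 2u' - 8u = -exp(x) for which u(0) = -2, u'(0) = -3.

u = -11*exp(4*x)/9 - 8*exp(-2*x)/9 + exp(x)/9

Characteristic equation r² - 2r - 8 = 0 factors as (r + 2)(r - 4) = 0, so r = -2, 4.
Hence u_h = C1*exp(-2*x) + C2*exp(4*x).
Try u_p = A*exp(x). Substituting into the equation and dividing by exp(x) gives A = 1/9, so u_p = exp(x)/9.
General solution: u = exp(x)/9 + C1*exp(-2*x) + C2*exp(4*x).
Apply the initial conditions: u(0) = 1/9 + C1 + C2 = -2 and u'(0) = 1/9 - 2*C1 + 4*C2 = -3. Solving gives C1 = -8/9, C2 = -11/9.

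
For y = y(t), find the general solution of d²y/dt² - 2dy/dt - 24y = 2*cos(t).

y = -50*cos(t)/629 - 4*sin(t)/629 + C1*exp(-4*t) + C2*exp(6*t)

Characteristic equation r² - 2r - 24 = 0 factors as (r + 4)(r - 6) = 0, so r = -4, 6.
Hence y_h = C1*exp(-4*t) + C2*exp(6*t).
Try y_p = A*cos(t) + B*sin(t). Substituting and equating the coefficients of cos(t) and sin(t) gives A = -50/629, B = -4/629, so y_p = -50*cos(t)/629 - 4*sin(t)/629.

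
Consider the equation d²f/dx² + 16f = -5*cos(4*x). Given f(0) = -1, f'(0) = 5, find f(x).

f = -cos(4*x) + 5*sin(4*x)/4 - 5*x*sin(4*x)/8

Characteristic equation r² + 16 = 0 has discriminant (0)² - 4·(16) = -64 < 0, so r = ± 4i.
Hence f_h = C1*cos(4*x) + C2*sin(4*x).
Since ±4i are characteristic roots, multiply the trial by x. Try f_p = x*(A*cos(4*x) + B*sin(4*x)). Substituting and equating the coefficients of cos(4x) and sin(4x) gives A = 0, B = -5/8, so f_p = -5*x*sin(4*x)/8.
General solution: f = C1*cos(4*x) + C2*sin(4*x) - 5*x*sin(4*x)/8.
Apply the initial conditions: f(0) = C1 = -1 and f'(0) = 4*C2 = 5. Solving gives C1 = -1, C2 = 5/4.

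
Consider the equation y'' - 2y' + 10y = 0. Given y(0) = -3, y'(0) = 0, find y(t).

Characteristic equation r² - 2r + 10 = 0 has discriminant (-2)² - 4·(10) = -36 < 0, so r = 1 ± 3i.
Hence y_h = C1*cos(3*t)*exp(t) + C2*exp(t)*sin(3*t).
Apply the initial conditions: y(0) = C1 = -3 and y'(0) = C1 + 3*C2 = 0. Solving gives C1 = -3, C2 = 1.

y = exp(t)*sin(3*t) - 3*cos(3*t)*exp(t)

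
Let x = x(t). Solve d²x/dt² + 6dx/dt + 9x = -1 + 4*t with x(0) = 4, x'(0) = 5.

x = -11/27 + 4*t/9 + 119*exp(-3*t)/27 + 160*t*exp(-3*t)/9

Characteristic equation r² + 6r + 9 = 0 has discriminant (6)² - 4·(9) = 0, so r = -3 is a repeated root.
Hence x_h = (C1 + C2*t)*exp(-3*t).
For the particular solution try x_p = A0 + A1*t. Substituting and matching coefficients of each power of t gives A0 = -11/27, A1 = 4/9, so x_p = -11/27 + 4*t/9.
General solution: x = -11/27 + 4*t/9 + C1*exp(-3*t) + C2*t*exp(-3*t).
Apply the initial conditions: x(0) = -11/27 + C1 = 4 and x'(0) = 4/9 + C2 - 3*C1 = 5. Solving gives C1 = 119/27, C2 = 160/9.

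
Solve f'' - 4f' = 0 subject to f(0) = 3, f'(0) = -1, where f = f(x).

f = 13/4 - exp(4*x)/4

Characteristic equation r² - 4r = 0 factors as (r - 4)r = 0, so r = 4, 0.
Hence f_h = C1*exp(4*x) + C2.
Apply the initial conditions: f(0) = C1 + C2 = 3 and f'(0) = 4*C1 = -1. Solving gives C1 = -1/4, C2 = 13/4.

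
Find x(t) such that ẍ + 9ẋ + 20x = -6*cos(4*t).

Characteristic equation r² + 9r + 20 = 0 factors as (r + 4)(r + 5) = 0, so r = -4, -5.
Hence x_h = C1*exp(-4*t) + C2*exp(-5*t).
Try x_p = A*cos(4*t) + B*sin(4*t). Substituting and equating the coefficients of cos(4t) and sin(4t) gives A = -3/164, B = -27/164, so x_p = -27*sin(4*t)/164 - 3*cos(4*t)/164.

x = -27*sin(4*t)/164 - 3*cos(4*t)/164 + C1*exp(-4*t) + C2*exp(-5*t)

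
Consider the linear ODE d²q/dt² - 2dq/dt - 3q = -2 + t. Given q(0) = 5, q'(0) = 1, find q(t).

q = 8/9 - t/3 + 11*exp(-t)/4 + 49*exp(3*t)/36

Characteristic equation r² - 2r - 3 = 0 factors as (r + 1)(r - 3) = 0, so r = -1, 3.
Hence q_h = C1*exp(-t) + C2*exp(3*t).
For the particular solution try q_p = A0 + A1*t. Substituting and matching coefficients of each power of t gives A0 = 8/9, A1 = -1/3, so q_p = 8/9 - t/3.
General solution: q = 8/9 - t/3 + C1*exp(-t) + C2*exp(3*t).
Apply the initial conditions: q(0) = 8/9 + C1 + C2 = 5 and q'(0) = -1/3 - C1 + 3*C2 = 1. Solving gives C1 = 11/4, C2 = 49/36.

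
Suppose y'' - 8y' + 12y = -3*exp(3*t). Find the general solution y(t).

y = C1*exp(2*t) + C2*exp(6*t) + exp(3*t)

Characteristic equation r² - 8r + 12 = 0 factors as (r - 2)(r - 6) = 0, so r = 2, 6.
Hence y_h = C1*exp(2*t) + C2*exp(6*t).
Try y_p = A*exp(3*t). Substituting into the equation and dividing by exp(3*t) gives A = 1, so y_p = exp(3*t).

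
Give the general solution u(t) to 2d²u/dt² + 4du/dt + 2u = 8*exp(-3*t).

Divide through by 2: u'' + 2u' + u = 4*exp(-3*t).
Characteristic equation r² + 2r + 1 = 0 has discriminant (2)² - 4·(1) = 0, so r = -1 is a repeated root.
Hence u_h = (C1 + C2*t)*exp(-t).
Try u_p = A*exp(-3*t). Substituting into the equation and dividing by exp(-3*t) gives A = 1, so u_p = exp(-3*t).

u = C1*exp(-t) + C2*t*exp(-t) + exp(-3*t)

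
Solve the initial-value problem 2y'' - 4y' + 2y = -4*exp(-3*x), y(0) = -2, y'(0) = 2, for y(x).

y = -15*exp(x)/8 - exp(-3*x)/8 + 7*x*exp(x)/2

Divide through by 2: y'' - 2y' + y = -2*exp(-3*x).
Characteristic equation r² - 2r + 1 = 0 has discriminant (-2)² - 4·(1) = 0, so r = 1 is a repeated root.
Hence y_h = (C1 + C2*x)*exp(x).
Try y_p = A*exp(-3*x). Substituting into the equation and dividing by exp(-3*x) gives A = -1/8, so y_p = -exp(-3*x)/8.
General solution: y = -exp(-3*x)/8 + C1*exp(x) + C2*x*exp(x).
Apply the initial conditions: y(0) = -1/8 + C1 = -2 and y'(0) = 3/8 + C1 + C2 = 2. Solving gives C1 = -15/8, C2 = 7/2.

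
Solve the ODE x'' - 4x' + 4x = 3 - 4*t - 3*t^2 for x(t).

x = -11/8 - 5*t/2 - 3*t**2/4 + C1*exp(2*t) + C2*t*exp(2*t)

Characteristic equation r² - 4r + 4 = 0 has discriminant (-4)² - 4·(4) = 0, so r = 2 is a repeated root.
Hence x_h = (C1 + C2*t)*exp(2*t).
For the particular solution try x_p = A0 + A1*t + A2*t^2. Substituting and matching coefficients of each power of t gives A0 = -11/8, A1 = -5/2, A2 = -3/4, so x_p = -11/8 - 5*t/2 - 3*t^2/4.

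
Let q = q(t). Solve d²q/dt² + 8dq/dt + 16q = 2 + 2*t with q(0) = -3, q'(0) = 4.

Characteristic equation r² + 8r + 16 = 0 has discriminant (8)² - 4·(16) = 0, so r = -4 is a repeated root.
Hence q_h = (C1 + C2*t)*exp(-4*t).
For the particular solution try q_p = A0 + A1*t. Substituting and matching coefficients of each power of t gives A0 = 1/16, A1 = 1/8, so q_p = 1/16 + t/8.
General solution: q = 1/16 + t/8 + C1*exp(-4*t) + C2*t*exp(-4*t).
Apply the initial conditions: q(0) = 1/16 + C1 = -3 and q'(0) = 1/8 + C2 - 4*C1 = 4. Solving gives C1 = -49/16, C2 = -67/8.

q = 1/16 - 49*exp(-4*t)/16 + t/8 - 67*t*exp(-4*t)/8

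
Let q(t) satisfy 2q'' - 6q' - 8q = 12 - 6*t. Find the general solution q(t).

q = -33/16 + 3*t/4 + C1*exp(4*t) + C2*exp(-t)

Divide through by 2: q'' - 3q' - 4q = 6 - 3*t.
Characteristic equation r² - 3r - 4 = 0 factors as (r - 4)(r + 1) = 0, so r = 4, -1.
Hence q_h = C1*exp(4*t) + C2*exp(-t).
For the particular solution try q_p = A0 + A1*t. Substituting and matching coefficients of each power of t gives A0 = -33/16, A1 = 3/4, so q_p = -33/16 + 3*t/4.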